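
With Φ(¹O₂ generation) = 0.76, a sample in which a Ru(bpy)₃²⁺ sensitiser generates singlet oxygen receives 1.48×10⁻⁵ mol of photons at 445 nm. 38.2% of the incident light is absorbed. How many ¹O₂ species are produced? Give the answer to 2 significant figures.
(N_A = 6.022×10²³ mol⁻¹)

2.6×10¹⁸ species

Photons absorbed: 0.382 × 1.48×10⁻⁵ = 5.654×10⁻⁶ mol.
Product: Φ × n_abs = 0.76 × 5.654×10⁻⁶ = 4.297×10⁻⁶ mol.
As a count: 4.297×10⁻⁶ × 6.022×10²³ = 2.6×10¹⁸.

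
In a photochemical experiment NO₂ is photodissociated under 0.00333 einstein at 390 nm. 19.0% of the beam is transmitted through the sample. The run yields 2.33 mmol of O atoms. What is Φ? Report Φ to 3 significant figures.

Product: 2.33 mmol = 0.00233 mol.
Fraction absorbed: 1 − 19.0/100 = 0.8100.
Photons absorbed: 0.8100 × 0.00333 = 0.002697 mol.
Φ = 0.00233 mol / 0.002697 mol photons = 0.864.

Φ = 0.864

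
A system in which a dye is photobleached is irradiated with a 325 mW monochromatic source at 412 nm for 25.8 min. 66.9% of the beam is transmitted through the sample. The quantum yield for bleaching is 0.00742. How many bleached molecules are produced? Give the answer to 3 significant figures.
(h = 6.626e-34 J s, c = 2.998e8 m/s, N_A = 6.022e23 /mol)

Photon energy at 412 nm: hc/λ = (6.626e-34)(2.998e8)/(412e-9) = 4.822e-19 J.
Energy delivered: (325 mW)(1548 s) = 503.1 J.
Photons incident: 503.1 / 4.822e-19 = 1.043e21, i.e. 1.043e21/6.022e23 = 0.001732 mol.
Fraction absorbed: 1 − 66.9/100 = 0.3310.
Photons absorbed: 0.3310 × 0.001732 = 5.733e-4 mol.
Product: Φ × n_abs = 0.00742 × 5.733e-4 = 4.254e-6 mol.
As a count: 4.254e-6 × 6.022e23 = 2.56e18.

2.56e18 bleached molecules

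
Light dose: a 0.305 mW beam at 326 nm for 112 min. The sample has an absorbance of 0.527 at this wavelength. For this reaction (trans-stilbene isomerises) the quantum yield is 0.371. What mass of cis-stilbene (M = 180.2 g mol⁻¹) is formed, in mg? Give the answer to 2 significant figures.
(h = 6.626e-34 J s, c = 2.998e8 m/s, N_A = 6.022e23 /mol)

Photon energy at 326 nm: hc/λ = (6.626e-34)(2.998e8)/(326e-9) = 6.093e-19 J.
Energy delivered: (0.305 mW)(6720 s) = 2.050 J.
Photons incident: 2.050 / 6.093e-19 = 3.365e18, i.e. 3.365e18/6.022e23 = 5.588e-6 mol.
Fraction absorbed: 1 − 10^(−0.527) = 0.7028.
Photons absorbed: 0.7028 × 5.588e-6 = 3.927e-6 mol.
Product: Φ × n_abs = 0.371 × 3.927e-6 = 1.457e-6 mol.
Mass: 1.457e-6 × 180.2 = 2.626e-4 g = 0.26 mg.

0.26 mg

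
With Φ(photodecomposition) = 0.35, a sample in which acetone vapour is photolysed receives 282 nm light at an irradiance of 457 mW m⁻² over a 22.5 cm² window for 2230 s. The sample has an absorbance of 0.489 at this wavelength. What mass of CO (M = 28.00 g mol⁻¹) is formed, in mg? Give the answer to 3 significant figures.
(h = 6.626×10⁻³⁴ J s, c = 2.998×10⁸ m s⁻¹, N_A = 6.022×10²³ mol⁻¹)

Photon energy at 282 nm: hc/λ = (6.626×10⁻³⁴)(2.998×10⁸)/(282×10⁻⁹) = 7.044×10⁻¹⁹ J.
Energy delivered: (457 mW m⁻²)(22.5×10⁻⁴ m²)(2230 s) = 2.293 J.
Photons incident: 2.293 / 7.044×10⁻¹⁹ = 3.255×10¹⁸, i.e. 3.255×10¹⁸/6.022×10²³ = 5.405×10⁻⁶ mol.
Fraction absorbed: 1 − 10^(−0.489) = 0.6757.
Photons absorbed: 0.6757 × 5.405×10⁻⁶ = 3.652×10⁻⁶ mol.
Product: Φ × n_abs = 0.35 × 3.652×10⁻⁶ = 1.278×10⁻⁶ mol.
Mass: 1.278×10⁻⁶ × 28.00 = 3.578×10⁻⁵ g = 0.0358 mg.

0.0358 mg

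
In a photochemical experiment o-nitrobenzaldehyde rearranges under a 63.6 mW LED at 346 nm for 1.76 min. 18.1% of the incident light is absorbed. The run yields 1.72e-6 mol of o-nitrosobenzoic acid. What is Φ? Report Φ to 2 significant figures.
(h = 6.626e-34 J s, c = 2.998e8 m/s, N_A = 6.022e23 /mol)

Φ = 0.49

Photon energy at 346 nm: hc/λ = (6.626e-34)(2.998e8)/(346e-9) = 5.741e-19 J.
Energy delivered: (63.6 mW)(105.6 s) = 6.716 J.
Photons incident: 6.716 / 5.741e-19 = 1.170e19, i.e. 1.170e19/6.022e23 = 1.943e-5 mol.
Photons absorbed: 0.181 × 1.943e-5 = 3.517e-6 mol.
Φ = 1.72e-6 mol / 3.517e-6 mol photons = 0.49.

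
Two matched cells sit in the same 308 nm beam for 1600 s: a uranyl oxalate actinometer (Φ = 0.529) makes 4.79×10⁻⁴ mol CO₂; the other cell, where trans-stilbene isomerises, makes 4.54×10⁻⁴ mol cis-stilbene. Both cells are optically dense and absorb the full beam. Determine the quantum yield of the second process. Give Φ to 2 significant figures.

Photons absorbed by the actinometer: 4.79×10⁻⁴ / 0.529 = 9.055×10⁻⁴ mol.
Φ(unknown) = 4.54×10⁻⁴ / 9.055×10⁻⁴ = 0.50.

Φ = 0.50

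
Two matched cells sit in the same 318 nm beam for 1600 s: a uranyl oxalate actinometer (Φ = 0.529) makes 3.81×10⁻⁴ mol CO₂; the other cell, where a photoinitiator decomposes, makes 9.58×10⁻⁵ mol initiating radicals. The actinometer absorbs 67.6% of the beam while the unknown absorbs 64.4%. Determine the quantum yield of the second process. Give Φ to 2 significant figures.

Φ = 0.14

Photons absorbed by the actinometer: 3.81×10⁻⁴ / 0.529 = 7.202×10⁻⁴ mol.
Incident flux: 7.202×10⁻⁴ / 0.676 = 0.001065 einstein.
Absorbed by unknown: 0.644 × 0.001065 = 6.859×10⁻⁴ mol.
Φ(unknown) = 9.58×10⁻⁵ / 6.859×10⁻⁴ = 0.14.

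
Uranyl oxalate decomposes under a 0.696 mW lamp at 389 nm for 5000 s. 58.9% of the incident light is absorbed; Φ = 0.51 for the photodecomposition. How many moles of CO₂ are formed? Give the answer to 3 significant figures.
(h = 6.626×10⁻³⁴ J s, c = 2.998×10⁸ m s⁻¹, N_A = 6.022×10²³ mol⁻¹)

Photon energy at 389 nm: hc/λ = (6.626×10⁻³⁴)(2.998×10⁸)/(389×10⁻⁹) = 5.107×10⁻¹⁹ J.
Energy delivered: (0.696 mW)(5000 s) = 3.480 J.
Photons incident: 3.480 / 5.107×10⁻¹⁹ = 6.814×10¹⁸, i.e. 6.814×10¹⁸/6.022×10²³ = 1.132×10⁻⁵ mol.
Photons absorbed: 0.589 × 1.132×10⁻⁵ = 6.667×10⁻⁶ mol.
Product: Φ × n_abs = 0.51 × 6.667×10⁻⁶ = 3.400×10⁻⁶ mol.

3.40×10⁻⁶ mol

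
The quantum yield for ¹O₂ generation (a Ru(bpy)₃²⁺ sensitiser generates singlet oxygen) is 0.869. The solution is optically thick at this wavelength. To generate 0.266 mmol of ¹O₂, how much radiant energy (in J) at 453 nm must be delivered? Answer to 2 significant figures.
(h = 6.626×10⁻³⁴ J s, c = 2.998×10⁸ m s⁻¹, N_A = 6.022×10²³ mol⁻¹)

Product: 0.266 mmol = 2.66×10⁻⁴ mol.
Photons that must be absorbed: 2.66×10⁻⁴ / 0.869 = 3.061×10⁻⁴ mol.
Photon energy: hc/λ = 4.385×10⁻¹⁹ J; per mole, 2.641×10⁵ J mol⁻¹.
Energy required: 3.061×10⁻⁴ × 2.641×10⁵ = 81 J.

81 J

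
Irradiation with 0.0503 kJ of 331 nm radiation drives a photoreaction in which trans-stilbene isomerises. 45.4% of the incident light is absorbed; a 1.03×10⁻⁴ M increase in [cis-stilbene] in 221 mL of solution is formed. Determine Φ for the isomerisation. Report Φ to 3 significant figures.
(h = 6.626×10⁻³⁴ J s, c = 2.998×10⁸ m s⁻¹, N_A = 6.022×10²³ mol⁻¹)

Φ = 0.360

Product: (1.03×10⁻⁴ M)(0.221 L) = 2.276×10⁻⁵ mol.
Photon energy at 331 nm: hc/λ = (6.626×10⁻³⁴)(2.998×10⁸)/(331×10⁻⁹) = 6.001×10⁻¹⁹ J.
Incident energy: 0.0503 kJ = 50.3 J.
Photons incident: 50.3 / 6.001×10⁻¹⁹ = 8.382×10¹⁹, i.e. 8.382×10¹⁹/6.022×10²³ = 1.392×10⁻⁴ mol.
Photons absorbed: 0.454 × 1.392×10⁻⁴ = 6.320×10⁻⁵ mol.
Φ = 2.276×10⁻⁵ mol / 6.320×10⁻⁵ mol photons = 0.360.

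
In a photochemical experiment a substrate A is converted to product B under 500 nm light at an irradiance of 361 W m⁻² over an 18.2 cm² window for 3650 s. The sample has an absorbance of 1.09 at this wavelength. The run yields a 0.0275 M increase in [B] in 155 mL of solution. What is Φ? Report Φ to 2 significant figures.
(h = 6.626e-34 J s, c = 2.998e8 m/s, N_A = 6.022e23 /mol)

Φ = 0.46

Product: (0.0275 M)(0.155 L) = 0.004263 mol.
Photon energy at 500 nm: hc/λ = (6.626e-34)(2.998e8)/(500e-9) = 3.973e-19 J.
Energy delivered: (361 W m⁻²)(18.2e-4 m²)(3650 s) = 2398 J.
Photons incident: 2398 / 3.973e-19 = 6.036e21, i.e. 6.036e21/6.022e23 = 0.01002 mol.
Fraction absorbed: 1 − 10^(−1.09) = 0.9187.
Photons absorbed: 0.9187 × 0.01002 = 0.009205 mol.
Φ = 0.004263 mol / 0.009205 mol photons = 0.46.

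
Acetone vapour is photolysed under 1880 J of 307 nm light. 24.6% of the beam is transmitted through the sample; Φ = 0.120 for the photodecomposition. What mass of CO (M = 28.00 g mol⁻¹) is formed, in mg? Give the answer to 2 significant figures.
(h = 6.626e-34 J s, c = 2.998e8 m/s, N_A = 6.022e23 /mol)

12 mg

Photon energy at 307 nm: hc/λ = (6.626e-34)(2.998e8)/(307e-9) = 6.471e-19 J.
Photons incident: 1880 / 6.471e-19 = 2.905e21, i.e. 2.905e21/6.022e23 = 0.004824 mol.
Fraction absorbed: 1 − 24.6/100 = 0.7540.
Photons absorbed: 0.7540 × 0.004824 = 0.003637 mol.
Product: Φ × n_abs = 0.120 × 0.003637 = 4.364e-4 mol.
Mass: 4.364e-4 × 28.00 = 0.01222 g = 12 mg.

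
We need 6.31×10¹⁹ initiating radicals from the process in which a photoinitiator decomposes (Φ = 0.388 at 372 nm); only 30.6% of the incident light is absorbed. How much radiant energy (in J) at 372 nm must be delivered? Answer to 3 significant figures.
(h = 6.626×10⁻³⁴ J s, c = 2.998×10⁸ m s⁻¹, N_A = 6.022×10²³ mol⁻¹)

284 J

Product: 6.31×10¹⁹ / 6.022×10²³ = 1.048×10⁻⁴ mol.
Photons that must be absorbed: 1.048×10⁻⁴ / 0.388 = 2.701×10⁻⁴ mol.
Incident photons needed: 2.701×10⁻⁴ / 0.306 = 8.827×10⁻⁴ mol.
Photon energy: hc/λ = 5.340×10⁻¹⁹ J; per mole, 3.216×10⁵ J mol⁻¹.
Energy required: 8.827×10⁻⁴ × 3.216×10⁵ = 284 J.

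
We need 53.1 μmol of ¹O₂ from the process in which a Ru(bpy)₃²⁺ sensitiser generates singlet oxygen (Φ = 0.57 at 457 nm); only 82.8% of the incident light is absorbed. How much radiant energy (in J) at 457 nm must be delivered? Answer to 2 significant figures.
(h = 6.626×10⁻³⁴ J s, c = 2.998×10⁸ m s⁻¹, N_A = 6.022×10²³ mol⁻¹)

29 J

Product: 53.1 μmol = 5.31×10⁻⁵ mol.
Photons that must be absorbed: 5.31×10⁻⁵ / 0.57 = 9.316×10⁻⁵ mol.
Incident photons needed: 9.316×10⁻⁵ / 0.828 = 1.125×10⁻⁴ mol.
Photon energy: hc/λ = 4.347×10⁻¹⁹ J; per mole, 2.618×10⁵ J mol⁻¹.
Energy required: 1.125×10⁻⁴ × 2.618×10⁵ = 29 J.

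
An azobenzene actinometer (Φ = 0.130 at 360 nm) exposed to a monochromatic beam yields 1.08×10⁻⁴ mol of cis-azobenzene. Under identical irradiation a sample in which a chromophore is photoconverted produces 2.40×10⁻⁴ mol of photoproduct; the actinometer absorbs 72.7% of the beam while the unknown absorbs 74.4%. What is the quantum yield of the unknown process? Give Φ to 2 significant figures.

Φ = 0.28

Photons absorbed by the actinometer: 1.08×10⁻⁴ / 0.130 = 8.308×10⁻⁴ mol.
Incident flux: 8.308×10⁻⁴ / 0.727 = 0.001143 einstein.
Absorbed by unknown: 0.744 × 0.001143 = 8.504×10⁻⁴ mol.
Φ(unknown) = 2.40×10⁻⁴ / 8.504×10⁻⁴ = 0.28.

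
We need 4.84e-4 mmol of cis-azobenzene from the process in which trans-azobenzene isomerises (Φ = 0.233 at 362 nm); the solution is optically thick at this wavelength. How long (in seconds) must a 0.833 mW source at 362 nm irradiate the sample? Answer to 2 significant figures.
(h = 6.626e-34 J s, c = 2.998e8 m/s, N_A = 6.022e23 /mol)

t ≈ 820 s

Product: 4.84e-4 mmol = 4.84e-7 mol.
Photons that must be absorbed: 4.84e-7 / 0.233 = 2.077e-6 mol.
Photon energy: hc/λ = 5.487e-19 J; per mole, 3.304e5 J mol⁻¹.
Energy required: 2.077e-6 × 3.304e5 = 0.6862 J.
Time: 0.6862 J / 0.000833 W = 820 s.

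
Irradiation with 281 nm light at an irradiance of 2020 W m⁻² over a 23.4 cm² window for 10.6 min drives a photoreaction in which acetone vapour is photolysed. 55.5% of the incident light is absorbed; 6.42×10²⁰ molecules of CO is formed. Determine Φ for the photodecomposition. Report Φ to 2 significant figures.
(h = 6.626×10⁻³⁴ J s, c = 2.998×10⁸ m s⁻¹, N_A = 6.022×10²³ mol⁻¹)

Product: 6.42×10²⁰ / 6.022×10²³ = 0.001066 mol.
Photon energy at 281 nm: hc/λ = (6.626×10⁻³⁴)(2.998×10⁸)/(281×10⁻⁹) = 7.069×10⁻¹⁹ J.
Energy delivered: (2020 W m⁻²)(23.4×10⁻⁴ m²)(636 s) = 3006 J.
Photons incident: 3006 / 7.069×10⁻¹⁹ = 4.252×10²¹, i.e. 4.252×10²¹/6.022×10²³ = 0.007061 mol.
Photons absorbed: 0.555 × 0.007061 = 0.003919 mol.
Φ = 0.001066 mol / 0.003919 mol photons = 0.27.

Φ = 0.27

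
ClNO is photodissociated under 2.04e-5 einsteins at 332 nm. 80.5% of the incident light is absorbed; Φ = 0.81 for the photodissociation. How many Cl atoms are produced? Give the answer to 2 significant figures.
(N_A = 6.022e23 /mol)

8.0e18 atoms

Photons absorbed: 0.805 × 2.04e-5 = 1.642e-5 mol.
Product: Φ × n_abs = 0.81 × 1.642e-5 = 1.330e-5 mol.
As a count: 1.330e-5 × 6.022e23 = 8.0e18.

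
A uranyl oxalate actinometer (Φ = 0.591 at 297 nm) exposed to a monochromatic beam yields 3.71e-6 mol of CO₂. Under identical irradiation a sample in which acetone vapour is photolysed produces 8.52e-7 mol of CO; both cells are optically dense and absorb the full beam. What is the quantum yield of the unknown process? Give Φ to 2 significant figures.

Photons absorbed by the actinometer: 3.71e-6 / 0.591 = 6.277e-6 mol.
Φ(unknown) = 8.52e-7 / 6.277e-6 = 0.14.

Φ = 0.14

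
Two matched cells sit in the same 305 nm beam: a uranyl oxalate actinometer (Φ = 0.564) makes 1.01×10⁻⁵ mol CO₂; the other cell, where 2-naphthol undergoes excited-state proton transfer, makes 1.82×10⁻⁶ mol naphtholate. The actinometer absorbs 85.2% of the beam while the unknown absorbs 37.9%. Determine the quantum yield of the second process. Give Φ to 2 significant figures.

Φ = 0.23

Photons absorbed by the actinometer: 1.01×10⁻⁵ / 0.564 = 1.791×10⁻⁵ mol.
Incident flux: 1.791×10⁻⁵ / 0.852 = 2.102×10⁻⁵ einstein.
Absorbed by unknown: 0.379 × 2.102×10⁻⁵ = 7.967×10⁻⁶ mol.
Φ(unknown) = 1.82×10⁻⁶ / 7.967×10⁻⁶ = 0.23.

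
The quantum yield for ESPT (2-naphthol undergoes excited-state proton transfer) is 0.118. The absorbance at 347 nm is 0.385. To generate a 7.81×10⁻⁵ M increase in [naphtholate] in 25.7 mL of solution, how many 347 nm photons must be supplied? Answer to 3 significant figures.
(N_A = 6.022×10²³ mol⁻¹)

Product: (7.81×10⁻⁵ M)(0.0257 L) = 2.007×10⁻⁶ mol.
Photons that must be absorbed: 2.007×10⁻⁶ / 0.118 = 1.701×10⁻⁵ mol.
Fraction absorbed: 1 − 10^(−0.385) = 0.5879.
Incident photons needed: 1.701×10⁻⁵ / 0.5879 = 2.893×10⁻⁵ mol.
Photon count: 2.893×10⁻⁵ × 6.022×10²³ = 1.74×10¹⁹.

1.74×10¹⁹ photons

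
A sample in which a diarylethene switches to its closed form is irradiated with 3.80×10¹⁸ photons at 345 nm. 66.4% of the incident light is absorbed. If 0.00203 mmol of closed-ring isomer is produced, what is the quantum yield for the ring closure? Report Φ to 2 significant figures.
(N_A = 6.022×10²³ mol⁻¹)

Product: 0.00203 mmol = 2.03×10⁻⁶ mol.
Moles of photons: 3.80×10¹⁸ / 6.022×10²³ = 6.310×10⁻⁶ mol.
Photons absorbed: 0.664 × 6.310×10⁻⁶ = 4.190×10⁻⁶ mol.
Φ = 2.03×10⁻⁶ mol / 4.190×10⁻⁶ mol photons = 0.48.

Φ = 0.48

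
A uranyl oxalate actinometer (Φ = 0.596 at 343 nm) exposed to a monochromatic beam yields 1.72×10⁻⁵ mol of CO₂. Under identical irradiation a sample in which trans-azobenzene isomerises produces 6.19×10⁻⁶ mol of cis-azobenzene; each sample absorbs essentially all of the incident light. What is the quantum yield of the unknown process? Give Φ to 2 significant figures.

Photons absorbed by the actinometer: 1.72×10⁻⁵ / 0.596 = 2.886×10⁻⁵ mol.
Φ(unknown) = 6.19×10⁻⁶ / 2.886×10⁻⁵ = 0.21.

Φ = 0.21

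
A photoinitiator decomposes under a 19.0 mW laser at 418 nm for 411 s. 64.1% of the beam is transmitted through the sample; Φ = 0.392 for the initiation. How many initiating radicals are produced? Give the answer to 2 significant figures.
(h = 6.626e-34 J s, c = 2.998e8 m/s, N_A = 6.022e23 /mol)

2.3e18 initiating radicals

Photon energy at 418 nm: hc/λ = (6.626e-34)(2.998e8)/(418e-9) = 4.752e-19 J.
Energy delivered: (19.0 mW)(411 s) = 7.809 J.
Photons incident: 7.809 / 4.752e-19 = 1.643e19, i.e. 1.643e19/6.022e23 = 2.728e-5 mol.
Fraction absorbed: 1 − 64.1/100 = 0.3590.
Photons absorbed: 0.3590 × 2.728e-5 = 9.794e-6 mol.
Product: Φ × n_abs = 0.392 × 9.794e-6 = 3.839e-6 mol.
As a count: 3.839e-6 × 6.022e23 = 2.3e18.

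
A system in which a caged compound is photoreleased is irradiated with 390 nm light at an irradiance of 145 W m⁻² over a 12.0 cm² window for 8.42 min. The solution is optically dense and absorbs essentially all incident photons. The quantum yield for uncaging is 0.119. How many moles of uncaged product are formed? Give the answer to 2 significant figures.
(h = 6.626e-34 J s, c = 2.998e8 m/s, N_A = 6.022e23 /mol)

3.4e-5 mol

Photon energy at 390 nm: hc/λ = (6.626e-34)(2.998e8)/(390e-9) = 5.094e-19 J.
Energy delivered: (145 W m⁻²)(12.0e-4 m²)(505.2 s) = 87.90 J.
Photons incident: 87.90 / 5.094e-19 = 1.726e20, i.e. 1.726e20/6.022e23 = 2.866e-4 mol.
Product: Φ × n_abs = 0.119 × 2.866e-4 = 3.411e-5 mol.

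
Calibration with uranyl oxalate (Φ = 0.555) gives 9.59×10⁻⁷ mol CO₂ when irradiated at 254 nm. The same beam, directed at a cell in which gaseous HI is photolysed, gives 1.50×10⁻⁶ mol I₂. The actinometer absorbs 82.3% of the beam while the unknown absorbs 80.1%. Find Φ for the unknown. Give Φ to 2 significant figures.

Photons absorbed by the actinometer: 9.59×10⁻⁷ / 0.555 = 1.728×10⁻⁶ mol.
Incident flux: 1.728×10⁻⁶ / 0.823 = 2.100×10⁻⁶ einstein.
Absorbed by unknown: 0.801 × 2.100×10⁻⁶ = 1.682×10⁻⁶ mol.
Φ(unknown) = 1.50×10⁻⁶ / 1.682×10⁻⁶ = 0.89.

Φ = 0.89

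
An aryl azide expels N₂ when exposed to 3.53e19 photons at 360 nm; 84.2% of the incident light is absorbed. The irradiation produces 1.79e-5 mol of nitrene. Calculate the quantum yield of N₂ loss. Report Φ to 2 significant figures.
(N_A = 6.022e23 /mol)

Moles of photons: 3.53e19 / 6.022e23 = 5.862e-5 mol.
Photons absorbed: 0.842 × 5.862e-5 = 4.936e-5 mol.
Φ = 1.79e-5 mol / 4.936e-5 mol photons = 0.36.

Φ = 0.36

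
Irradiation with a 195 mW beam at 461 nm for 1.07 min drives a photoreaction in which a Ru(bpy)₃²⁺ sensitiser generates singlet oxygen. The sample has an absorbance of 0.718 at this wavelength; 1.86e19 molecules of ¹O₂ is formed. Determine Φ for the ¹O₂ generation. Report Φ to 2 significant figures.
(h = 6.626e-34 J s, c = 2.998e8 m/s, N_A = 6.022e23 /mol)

Product: 1.86e19 / 6.022e23 = 3.089e-5 mol.
Photon energy at 461 nm: hc/λ = (6.626e-34)(2.998e8)/(461e-9) = 4.309e-19 J.
Energy delivered: (195 mW)(64.2 s) = 12.52 J.
Photons incident: 12.52 / 4.309e-19 = 2.906e19, i.e. 2.906e19/6.022e23 = 4.826e-5 mol.
Fraction absorbed: 1 − 10^(−0.718) = 0.8086.
Photons absorbed: 0.8086 × 4.826e-5 = 3.902e-5 mol.
Φ = 3.089e-5 mol / 3.902e-5 mol photons = 0.79.

Φ = 0.79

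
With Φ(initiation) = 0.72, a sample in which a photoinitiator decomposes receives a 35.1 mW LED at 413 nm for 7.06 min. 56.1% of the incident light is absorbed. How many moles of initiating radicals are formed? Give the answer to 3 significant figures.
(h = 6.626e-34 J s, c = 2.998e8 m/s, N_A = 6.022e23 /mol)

2.07e-5 mol

Photon energy at 413 nm: hc/λ = (6.626e-34)(2.998e8)/(413e-9) = 4.810e-19 J.
Energy delivered: (35.1 mW)(423.6 s) = 14.87 J.
Photons incident: 14.87 / 4.810e-19 = 3.091e19, i.e. 3.091e19/6.022e23 = 5.133e-5 mol.
Photons absorbed: 0.561 × 5.133e-5 = 2.880e-5 mol.
Product: Φ × n_abs = 0.72 × 2.880e-5 = 2.074e-5 mol.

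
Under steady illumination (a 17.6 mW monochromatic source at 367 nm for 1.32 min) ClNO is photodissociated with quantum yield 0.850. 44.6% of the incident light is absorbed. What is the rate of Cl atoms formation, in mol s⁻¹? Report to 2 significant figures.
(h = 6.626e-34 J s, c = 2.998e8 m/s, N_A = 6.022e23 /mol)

2.0e-8 mol s⁻¹

Photon energy at 367 nm: hc/λ = (6.626e-34)(2.998e8)/(367e-9) = 5.413e-19 J.
Energy delivered: (17.6 mW)(79.2 s) = 1.394 J.
Photons incident: 1.394 / 5.413e-19 = 2.575e18, i.e. 2.575e18/6.022e23 = 4.276e-6 mol.
Photons absorbed: 0.446 × 4.276e-6 = 1.907e-6 mol.
Product formed: 0.850 × 1.907e-6 = 1.621e-6 mol.
Rate: 1.621e-6 / 79.2 s = 2.0e-8 mol s⁻¹.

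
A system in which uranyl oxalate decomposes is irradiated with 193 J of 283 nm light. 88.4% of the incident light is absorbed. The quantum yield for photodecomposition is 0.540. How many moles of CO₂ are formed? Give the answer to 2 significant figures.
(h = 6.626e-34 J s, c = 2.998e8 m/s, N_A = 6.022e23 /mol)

Photon energy at 283 nm: hc/λ = (6.626e-34)(2.998e8)/(283e-9) = 7.019e-19 J.
Photons incident: 193 / 7.019e-19 = 2.750e20, i.e. 2.750e20/6.022e23 = 4.567e-4 mol.
Photons absorbed: 0.884 × 4.567e-4 = 4.037e-4 mol.
Product: Φ × n_abs = 0.540 × 4.037e-4 = 2.180e-4 mol.

2.2e-4 mol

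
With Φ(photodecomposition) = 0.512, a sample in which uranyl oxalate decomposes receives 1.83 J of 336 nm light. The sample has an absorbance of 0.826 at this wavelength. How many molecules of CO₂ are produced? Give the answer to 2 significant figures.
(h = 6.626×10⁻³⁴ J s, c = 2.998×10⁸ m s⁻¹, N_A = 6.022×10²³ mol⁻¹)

Photon energy at 336 nm: hc/λ = (6.626×10⁻³⁴)(2.998×10⁸)/(336×10⁻⁹) = 5.912×10⁻¹⁹ J.
Photons incident: 1.83 / 5.912×10⁻¹⁹ = 3.095×10¹⁸, i.e. 3.095×10¹⁸/6.022×10²³ = 5.139×10⁻⁶ mol.
Fraction absorbed: 1 − 10^(−0.826) = 0.8507.
Photons absorbed: 0.8507 × 5.139×10⁻⁶ = 4.372×10⁻⁶ mol.
Product: Φ × n_abs = 0.512 × 4.372×10⁻⁶ = 2.238×10⁻⁶ mol.
As a count: 2.238×10⁻⁶ × 6.022×10²³ = 1.3×10¹⁸.

1.3×10¹⁸ molecules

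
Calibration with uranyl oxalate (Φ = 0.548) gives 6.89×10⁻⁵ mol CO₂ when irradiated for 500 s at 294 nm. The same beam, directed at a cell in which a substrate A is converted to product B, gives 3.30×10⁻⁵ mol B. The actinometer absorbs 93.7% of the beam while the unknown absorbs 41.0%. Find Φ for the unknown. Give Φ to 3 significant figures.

Φ = 0.600

Photons absorbed by the actinometer: 6.89×10⁻⁵ / 0.548 = 1.257×10⁻⁴ mol.
Incident flux: 1.257×10⁻⁴ / 0.937 = 1.342×10⁻⁴ einstein.
Absorbed by unknown: 0.410 × 1.342×10⁻⁴ = 5.502×10⁻⁵ mol.
Φ(unknown) = 3.30×10⁻⁵ / 5.502×10⁻⁵ = 0.600.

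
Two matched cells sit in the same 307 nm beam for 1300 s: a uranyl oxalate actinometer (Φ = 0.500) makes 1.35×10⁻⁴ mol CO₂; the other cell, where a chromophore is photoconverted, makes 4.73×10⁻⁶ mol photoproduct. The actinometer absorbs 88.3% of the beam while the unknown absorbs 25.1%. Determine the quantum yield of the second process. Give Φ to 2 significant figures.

Photons absorbed by the actinometer: 1.35×10⁻⁴ / 0.500 = 2.700×10⁻⁴ mol.
Incident flux: 2.700×10⁻⁴ / 0.883 = 3.058×10⁻⁴ einstein.
Absorbed by unknown: 0.251 × 3.058×10⁻⁴ = 7.676×10⁻⁵ mol.
Φ(unknown) = 4.73×10⁻⁶ / 7.676×10⁻⁵ = 0.062.

Φ = 0.062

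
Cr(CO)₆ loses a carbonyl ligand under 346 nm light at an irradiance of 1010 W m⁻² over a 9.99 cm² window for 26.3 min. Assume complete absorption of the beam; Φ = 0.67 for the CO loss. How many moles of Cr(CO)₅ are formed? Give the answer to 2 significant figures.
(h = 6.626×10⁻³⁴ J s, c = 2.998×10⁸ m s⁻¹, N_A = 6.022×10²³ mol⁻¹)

0.0031 mol

Photon energy at 346 nm: hc/λ = (6.626×10⁻³⁴)(2.998×10⁸)/(346×10⁻⁹) = 5.741×10⁻¹⁹ J.
Energy delivered: (1010 W m⁻²)(9.99×10⁻⁴ m²)(1578 s) = 1592 J.
Photons incident: 1592 / 5.741×10⁻¹⁹ = 2.773×10²¹, i.e. 2.773×10²¹/6.022×10²³ = 0.004605 mol.
Product: Φ × n_abs = 0.67 × 0.004605 = 0.003085 mol.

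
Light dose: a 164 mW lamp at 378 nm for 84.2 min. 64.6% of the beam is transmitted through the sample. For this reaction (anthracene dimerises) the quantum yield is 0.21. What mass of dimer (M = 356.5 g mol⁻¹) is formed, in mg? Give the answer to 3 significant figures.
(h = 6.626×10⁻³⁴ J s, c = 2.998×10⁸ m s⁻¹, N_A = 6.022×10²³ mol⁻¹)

69.4 mg

Photon energy at 378 nm: hc/λ = (6.626×10⁻³⁴)(2.998×10⁸)/(378×10⁻⁹) = 5.255×10⁻¹⁹ J.
Energy delivered: (164 mW)(5052 s) = 828.5 J.
Photons incident: 828.5 / 5.255×10⁻¹⁹ = 1.577×10²¹, i.e. 1.577×10²¹/6.022×10²³ = 0.002619 mol.
Fraction absorbed: 1 − 64.6/100 = 0.3540.
Photons absorbed: 0.3540 × 0.002619 = 9.271×10⁻⁴ mol.
Product: Φ × n_abs = 0.21 × 9.271×10⁻⁴ = 1.947×10⁻⁴ mol.
Mass: 1.947×10⁻⁴ × 356.5 = 0.06941 g = 69.4 mg.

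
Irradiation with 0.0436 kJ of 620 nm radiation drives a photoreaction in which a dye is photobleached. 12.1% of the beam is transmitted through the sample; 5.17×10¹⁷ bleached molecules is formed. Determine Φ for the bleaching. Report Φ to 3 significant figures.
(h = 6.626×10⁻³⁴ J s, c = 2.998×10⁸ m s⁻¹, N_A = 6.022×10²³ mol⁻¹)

Product: 5.17×10¹⁷ / 6.022×10²³ = 8.585×10⁻⁷ mol.
Photon energy at 620 nm: hc/λ = (6.626×10⁻³⁴)(2.998×10⁸)/(620×10⁻⁹) = 3.204×10⁻¹⁹ J.
Incident energy: 0.0436 kJ = 43.6 J.
Photons incident: 43.6 / 3.204×10⁻¹⁹ = 1.361×10²⁰, i.e. 1.361×10²⁰/6.022×10²³ = 2.260×10⁻⁴ mol.
Fraction absorbed: 1 − 12.1/100 = 0.8790.
Photons absorbed: 0.8790 × 2.260×10⁻⁴ = 1.987×10⁻⁴ mol.
Φ = 8.585×10⁻⁷ mol / 1.987×10⁻⁴ mol photons = 0.00432.

Φ = 0.00432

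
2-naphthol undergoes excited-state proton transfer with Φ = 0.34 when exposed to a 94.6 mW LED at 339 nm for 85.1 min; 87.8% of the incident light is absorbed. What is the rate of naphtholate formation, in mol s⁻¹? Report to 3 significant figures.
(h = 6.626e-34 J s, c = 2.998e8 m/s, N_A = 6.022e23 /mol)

Photon energy at 339 nm: hc/λ = (6.626e-34)(2.998e8)/(339e-9) = 5.860e-19 J.
Energy delivered: (94.6 mW)(5106 s) = 483.0 J.
Photons incident: 483.0 / 5.860e-19 = 8.242e20, i.e. 8.242e20/6.022e23 = 0.001369 mol.
Photons absorbed: 0.878 × 0.001369 = 0.001202 mol.
Product formed: 0.34 × 0.001202 = 4.087e-4 mol.
Rate: 4.087e-4 / 5106 s = 8.00e-8 mol s⁻¹.

8.00e-8 mol s⁻¹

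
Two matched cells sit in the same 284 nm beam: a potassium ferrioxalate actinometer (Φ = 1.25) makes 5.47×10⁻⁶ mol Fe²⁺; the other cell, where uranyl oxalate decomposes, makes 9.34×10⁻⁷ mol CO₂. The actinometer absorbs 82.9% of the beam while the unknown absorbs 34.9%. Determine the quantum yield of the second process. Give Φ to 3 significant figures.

Photons absorbed by the actinometer: 5.47×10⁻⁶ / 1.25 = 4.376×10⁻⁶ mol.
Incident flux: 4.376×10⁻⁶ / 0.829 = 5.279×10⁻⁶ einstein.
Absorbed by unknown: 0.349 × 5.279×10⁻⁶ = 1.842×10⁻⁶ mol.
Φ(unknown) = 9.34×10⁻⁷ / 1.842×10⁻⁶ = 0.507.

Φ = 0.507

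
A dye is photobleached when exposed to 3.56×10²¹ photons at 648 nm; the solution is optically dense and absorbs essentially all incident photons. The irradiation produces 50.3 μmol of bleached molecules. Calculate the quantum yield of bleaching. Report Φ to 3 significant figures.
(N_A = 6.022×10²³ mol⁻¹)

Φ = 0.00851

Product: 50.3 μmol = 5.03×10⁻⁵ mol.
Moles of photons: 3.56×10²¹ / 6.022×10²³ = 0.005912 mol.
Φ = 5.03×10⁻⁵ mol / 0.005912 mol photons = 0.00851.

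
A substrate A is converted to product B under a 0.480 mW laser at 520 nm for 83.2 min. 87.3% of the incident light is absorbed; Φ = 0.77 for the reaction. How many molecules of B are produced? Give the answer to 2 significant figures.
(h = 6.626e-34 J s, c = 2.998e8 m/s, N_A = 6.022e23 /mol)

4.2e18 molecules

Photon energy at 520 nm: hc/λ = (6.626e-34)(2.998e8)/(520e-9) = 3.820e-19 J.
Energy delivered: (0.480 mW)(4992 s) = 2.396 J.
Photons incident: 2.396 / 3.820e-19 = 6.272e18, i.e. 6.272e18/6.022e23 = 1.042e-5 mol.
Photons absorbed: 0.873 × 1.042e-5 = 9.097e-6 mol.
Product: Φ × n_abs = 0.77 × 9.097e-6 = 7.005e-6 mol.
As a count: 7.005e-6 × 6.022e23 = 4.2e18.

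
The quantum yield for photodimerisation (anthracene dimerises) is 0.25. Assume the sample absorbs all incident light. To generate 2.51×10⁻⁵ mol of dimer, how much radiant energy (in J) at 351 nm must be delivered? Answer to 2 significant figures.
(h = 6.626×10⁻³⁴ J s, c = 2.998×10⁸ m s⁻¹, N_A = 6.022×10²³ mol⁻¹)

Photons that must be absorbed: 2.51×10⁻⁵ / 0.25 = 1.004×10⁻⁴ mol.
Photon energy: hc/λ = 5.659×10⁻¹⁹ J; per mole, 3.408×10⁵ J mol⁻¹.
Energy required: 1.004×10⁻⁴ × 3.408×10⁵ = 34 J.

34 J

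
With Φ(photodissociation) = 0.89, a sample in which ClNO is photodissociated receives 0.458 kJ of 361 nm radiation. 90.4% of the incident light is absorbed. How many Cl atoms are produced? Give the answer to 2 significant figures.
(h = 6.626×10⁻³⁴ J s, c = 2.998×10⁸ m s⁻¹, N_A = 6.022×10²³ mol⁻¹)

Photon energy at 361 nm: hc/λ = (6.626×10⁻³⁴)(2.998×10⁸)/(361×10⁻⁹) = 5.503×10⁻¹⁹ J.
Incident energy: 0.458 kJ = 458 J.
Photons incident: 458 / 5.503×10⁻¹⁹ = 8.323×10²⁰, i.e. 8.323×10²⁰/6.022×10²³ = 0.001382 mol.
Photons absorbed: 0.904 × 0.001382 = 0.001249 mol.
Product: Φ × n_abs = 0.89 × 0.001249 = 0.001112 mol.
As a count: 0.001112 × 6.022×10²³ = 6.7×10²⁰.

6.7×10²⁰ atoms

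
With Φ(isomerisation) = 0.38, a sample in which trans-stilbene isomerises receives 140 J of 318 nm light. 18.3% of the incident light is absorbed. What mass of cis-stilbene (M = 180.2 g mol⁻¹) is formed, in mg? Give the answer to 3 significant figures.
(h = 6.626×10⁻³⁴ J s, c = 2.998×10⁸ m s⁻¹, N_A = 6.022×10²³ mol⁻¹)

Photon energy at 318 nm: hc/λ = (6.626×10⁻³⁴)(2.998×10⁸)/(318×10⁻⁹) = 6.247×10⁻¹⁹ J.
Photons incident: 140 / 6.247×10⁻¹⁹ = 2.241×10²⁰, i.e. 2.241×10²⁰/6.022×10²³ = 3.721×10⁻⁴ mol.
Photons absorbed: 0.183 × 3.721×10⁻⁴ = 6.809×10⁻⁵ mol.
Product: Φ × n_abs = 0.38 × 6.809×10⁻⁵ = 2.587×10⁻⁵ mol.
Mass: 2.587×10⁻⁵ × 180.2 = 0.004662 g = 4.66 mg.

4.66 mg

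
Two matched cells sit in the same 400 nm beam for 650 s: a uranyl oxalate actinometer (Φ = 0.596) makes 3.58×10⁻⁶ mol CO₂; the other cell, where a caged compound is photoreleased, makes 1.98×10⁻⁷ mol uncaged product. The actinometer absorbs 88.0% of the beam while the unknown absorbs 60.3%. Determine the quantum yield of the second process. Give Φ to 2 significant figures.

Φ = 0.048

Photons absorbed by the actinometer: 3.58×10⁻⁶ / 0.596 = 6.007×10⁻⁶ mol.
Incident flux: 6.007×10⁻⁶ / 0.880 = 6.826×10⁻⁶ einstein.
Absorbed by unknown: 0.603 × 6.826×10⁻⁶ = 4.116×10⁻⁶ mol.
Φ(unknown) = 1.98×10⁻⁷ / 4.116×10⁻⁶ = 0.048.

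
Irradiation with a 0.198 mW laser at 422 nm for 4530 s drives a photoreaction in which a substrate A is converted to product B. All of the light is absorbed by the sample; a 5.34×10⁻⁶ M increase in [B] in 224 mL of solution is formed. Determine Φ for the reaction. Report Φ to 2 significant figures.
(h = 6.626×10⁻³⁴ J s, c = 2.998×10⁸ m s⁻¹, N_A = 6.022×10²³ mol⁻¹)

Φ = 0.38

Product: (5.34×10⁻⁶ M)(0.224 L) = 1.196×10⁻⁶ mol.
Photon energy at 422 nm: hc/λ = (6.626×10⁻³⁴)(2.998×10⁸)/(422×10⁻⁹) = 4.707×10⁻¹⁹ J.
Energy delivered: (0.198 mW)(4530 s) = 0.8969 J.
Photons incident: 0.8969 / 4.707×10⁻¹⁹ = 1.905×10¹⁸, i.e. 1.905×10¹⁸/6.022×10²³ = 3.163×10⁻⁶ mol.
Φ = 1.196×10⁻⁶ mol / 3.163×10⁻⁶ mol photons = 0.38.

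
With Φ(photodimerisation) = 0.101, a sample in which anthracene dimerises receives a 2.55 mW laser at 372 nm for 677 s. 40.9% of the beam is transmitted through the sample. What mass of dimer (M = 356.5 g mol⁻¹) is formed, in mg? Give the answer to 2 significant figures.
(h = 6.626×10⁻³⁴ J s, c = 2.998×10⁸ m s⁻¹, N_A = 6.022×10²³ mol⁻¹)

Photon energy at 372 nm: hc/λ = (6.626×10⁻³⁴)(2.998×10⁸)/(372×10⁻⁹) = 5.340×10⁻¹⁹ J.
Energy delivered: (2.55 mW)(677 s) = 1.726 J.
Photons incident: 1.726 / 5.340×10⁻¹⁹ = 3.232×10¹⁸, i.e. 3.232×10¹⁸/6.022×10²³ = 5.367×10⁻⁶ mol.
Fraction absorbed: 1 − 40.9/100 = 0.5910.
Photons absorbed: 0.5910 × 5.367×10⁻⁶ = 3.172×10⁻⁶ mol.
Product: Φ × n_abs = 0.101 × 3.172×10⁻⁶ = 3.204×10⁻⁷ mol.
Mass: 3.204×10⁻⁷ × 356.5 = 1.142×10⁻⁴ g = 0.11 mg.

0.11 mg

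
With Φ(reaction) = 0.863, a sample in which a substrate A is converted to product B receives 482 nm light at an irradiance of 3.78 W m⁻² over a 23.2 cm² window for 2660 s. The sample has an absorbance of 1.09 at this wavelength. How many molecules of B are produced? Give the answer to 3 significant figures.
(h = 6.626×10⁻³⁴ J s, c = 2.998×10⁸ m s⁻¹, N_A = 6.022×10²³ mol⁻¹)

Photon energy at 482 nm: hc/λ = (6.626×10⁻³⁴)(2.998×10⁸)/(482×10⁻⁹) = 4.121×10⁻¹⁹ J.
Energy delivered: (3.78 W m⁻²)(23.2×10⁻⁴ m²)(2660 s) = 23.33 J.
Photons incident: 23.33 / 4.121×10⁻¹⁹ = 5.661×10¹⁹, i.e. 5.661×10¹⁹/6.022×10²³ = 9.401×10⁻⁵ mol.
Fraction absorbed: 1 − 10^(−1.09) = 0.9187.
Photons absorbed: 0.9187 × 9.401×10⁻⁵ = 8.637×10⁻⁵ mol.
Product: Φ × n_abs = 0.863 × 8.637×10⁻⁵ = 7.454×10⁻⁵ mol.
As a count: 7.454×10⁻⁵ × 6.022×10²³ = 4.49×10¹⁹.

4.49×10¹⁹ molecules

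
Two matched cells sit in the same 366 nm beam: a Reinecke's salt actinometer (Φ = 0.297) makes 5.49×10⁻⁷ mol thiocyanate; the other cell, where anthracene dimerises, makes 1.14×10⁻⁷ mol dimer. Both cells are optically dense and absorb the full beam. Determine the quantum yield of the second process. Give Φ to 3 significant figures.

Φ = 0.0617

Photons absorbed by the actinometer: 5.49×10⁻⁷ / 0.297 = 1.848×10⁻⁶ mol.
Φ(unknown) = 1.14×10⁻⁷ / 1.848×10⁻⁶ = 0.0617.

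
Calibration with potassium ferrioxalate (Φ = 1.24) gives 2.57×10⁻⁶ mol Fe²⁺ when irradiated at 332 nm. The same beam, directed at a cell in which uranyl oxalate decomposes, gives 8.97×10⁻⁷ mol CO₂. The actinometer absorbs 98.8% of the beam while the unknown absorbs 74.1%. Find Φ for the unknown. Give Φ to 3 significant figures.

Photons absorbed by the actinometer: 2.57×10⁻⁶ / 1.24 = 2.073×10⁻⁶ mol.
Incident flux: 2.073×10⁻⁶ / 0.988 = 2.098×10⁻⁶ einstein.
Absorbed by unknown: 0.741 × 2.098×10⁻⁶ = 1.555×10⁻⁶ mol.
Φ(unknown) = 8.97×10⁻⁷ / 1.555×10⁻⁶ = 0.577.

Φ = 0.577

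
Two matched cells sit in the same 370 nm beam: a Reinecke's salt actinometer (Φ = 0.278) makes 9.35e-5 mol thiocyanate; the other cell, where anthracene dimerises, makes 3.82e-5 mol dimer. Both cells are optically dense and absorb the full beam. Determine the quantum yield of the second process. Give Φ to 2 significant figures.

Photons absorbed by the actinometer: 9.35e-5 / 0.278 = 3.363e-4 mol.
Φ(unknown) = 3.82e-5 / 3.363e-4 = 0.11.

Φ = 0.11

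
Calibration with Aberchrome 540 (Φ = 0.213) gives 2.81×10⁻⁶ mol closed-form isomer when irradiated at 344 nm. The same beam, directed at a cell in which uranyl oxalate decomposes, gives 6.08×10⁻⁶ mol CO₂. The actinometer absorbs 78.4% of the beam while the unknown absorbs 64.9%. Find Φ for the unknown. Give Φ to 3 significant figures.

Φ = 0.557

Photons absorbed by the actinometer: 2.81×10⁻⁶ / 0.213 = 1.319×10⁻⁵ mol.
Incident flux: 1.319×10⁻⁵ / 0.784 = 1.682×10⁻⁵ einstein.
Absorbed by unknown: 0.649 × 1.682×10⁻⁵ = 1.092×10⁻⁵ mol.
Φ(unknown) = 6.08×10⁻⁶ / 1.092×10⁻⁵ = 0.557.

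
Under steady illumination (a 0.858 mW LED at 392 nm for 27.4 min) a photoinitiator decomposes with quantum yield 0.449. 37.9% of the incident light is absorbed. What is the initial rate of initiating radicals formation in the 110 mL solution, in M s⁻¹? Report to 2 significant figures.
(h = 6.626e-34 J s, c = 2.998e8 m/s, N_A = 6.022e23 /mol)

4.3e-9 M s⁻¹

Photon energy at 392 nm: hc/λ = (6.626e-34)(2.998e8)/(392e-9) = 5.068e-19 J.
Energy delivered: (0.858 mW)(1644 s) = 1.411 J.
Photons incident: 1.411 / 5.068e-19 = 2.784e18, i.e. 2.784e18/6.022e23 = 4.623e-6 mol.
Photons absorbed: 0.379 × 4.623e-6 = 1.752e-6 mol.
Product formed: 0.449 × 1.752e-6 = 7.866e-7 mol.
Rate: 7.866e-7 mol / (1644 s × 0.11 L) = 4.3e-9 M s⁻¹.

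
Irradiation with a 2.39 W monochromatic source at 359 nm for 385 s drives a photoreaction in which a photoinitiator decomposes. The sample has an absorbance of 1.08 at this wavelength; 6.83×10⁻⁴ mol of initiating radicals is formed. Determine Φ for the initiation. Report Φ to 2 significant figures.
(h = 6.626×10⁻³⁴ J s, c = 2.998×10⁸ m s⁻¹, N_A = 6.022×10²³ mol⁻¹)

Photon energy at 359 nm: hc/λ = (6.626×10⁻³⁴)(2.998×10⁸)/(359×10⁻⁹) = 5.533×10⁻¹⁹ J.
Energy delivered: (2.39 W)(385 s) = 920.2 J.
Photons incident: 920.2 / 5.533×10⁻¹⁹ = 1.663×10²¹, i.e. 1.663×10²¹/6.022×10²³ = 0.002762 mol.
Fraction absorbed: 1 − 10^(−1.08) = 0.9168.
Photons absorbed: 0.9168 × 0.002762 = 0.002532 mol.
Φ = 6.83×10⁻⁴ mol / 0.002532 mol photons = 0.27.

Φ = 0.27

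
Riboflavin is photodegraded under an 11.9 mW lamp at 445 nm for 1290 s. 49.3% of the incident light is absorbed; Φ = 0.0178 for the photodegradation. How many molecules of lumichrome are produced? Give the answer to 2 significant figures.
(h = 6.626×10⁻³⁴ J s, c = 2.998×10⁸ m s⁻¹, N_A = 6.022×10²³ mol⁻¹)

3.0×10¹⁷ molecules

Photon energy at 445 nm: hc/λ = (6.626×10⁻³⁴)(2.998×10⁸)/(445×10⁻⁹) = 4.464×10⁻¹⁹ J.
Energy delivered: (11.9 mW)(1290 s) = 15.35 J.
Photons incident: 15.35 / 4.464×10⁻¹⁹ = 3.439×10¹⁹, i.e. 3.439×10¹⁹/6.022×10²³ = 5.711×10⁻⁵ mol.
Photons absorbed: 0.493 × 5.711×10⁻⁵ = 2.816×10⁻⁵ mol.
Product: Φ × n_abs = 0.0178 × 2.816×10⁻⁵ = 5.012×10⁻⁷ mol.
As a count: 5.012×10⁻⁷ × 6.022×10²³ = 3.0×10¹⁷.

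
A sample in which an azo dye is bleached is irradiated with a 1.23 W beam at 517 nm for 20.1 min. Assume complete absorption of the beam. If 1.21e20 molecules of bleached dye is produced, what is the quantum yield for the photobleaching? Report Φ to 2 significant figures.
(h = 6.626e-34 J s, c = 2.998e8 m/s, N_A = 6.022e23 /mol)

Φ = 0.031

Product: 1.21e20 / 6.022e23 = 2.009e-4 mol.
Photon energy at 517 nm: hc/λ = (6.626e-34)(2.998e8)/(517e-9) = 3.842e-19 J.
Energy delivered: (1.23 W)(1206 s) = 1483 J.
Photons incident: 1483 / 3.842e-19 = 3.860e21, i.e. 3.860e21/6.022e23 = 0.006410 mol.
Φ = 2.009e-4 mol / 0.006410 mol photons = 0.031.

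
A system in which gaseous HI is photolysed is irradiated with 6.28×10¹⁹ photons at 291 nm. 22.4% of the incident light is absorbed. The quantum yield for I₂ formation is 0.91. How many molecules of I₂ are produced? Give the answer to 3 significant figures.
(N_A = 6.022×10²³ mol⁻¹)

1.28×10¹⁹ molecules

Moles of photons: 6.28×10¹⁹ / 6.022×10²³ = 1.043×10⁻⁴ mol.
Photons absorbed: 0.224 × 1.043×10⁻⁴ = 2.336×10⁻⁵ mol.
Product: Φ × n_abs = 0.91 × 2.336×10⁻⁵ = 2.126×10⁻⁵ mol.
As a count: 2.126×10⁻⁵ × 6.022×10²³ = 1.28×10¹⁹.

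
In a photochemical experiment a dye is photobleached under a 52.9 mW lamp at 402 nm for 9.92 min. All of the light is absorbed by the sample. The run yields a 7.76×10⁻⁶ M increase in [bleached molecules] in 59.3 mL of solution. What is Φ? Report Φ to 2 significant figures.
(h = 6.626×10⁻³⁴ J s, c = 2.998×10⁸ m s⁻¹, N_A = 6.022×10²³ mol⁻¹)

Φ = 0.0043

Product: (7.76×10⁻⁶ M)(0.0593 L) = 4.602×10⁻⁷ mol.
Photon energy at 402 nm: hc/λ = (6.626×10⁻³⁴)(2.998×10⁸)/(402×10⁻⁹) = 4.941×10⁻¹⁹ J.
Energy delivered: (52.9 mW)(595.2 s) = 31.49 J.
Photons incident: 31.49 / 4.941×10⁻¹⁹ = 6.373×10¹⁹, i.e. 6.373×10¹⁹/6.022×10²³ = 1.058×10⁻⁴ mol.
Φ = 4.602×10⁻⁷ mol / 1.058×10⁻⁴ mol photons = 0.0043.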